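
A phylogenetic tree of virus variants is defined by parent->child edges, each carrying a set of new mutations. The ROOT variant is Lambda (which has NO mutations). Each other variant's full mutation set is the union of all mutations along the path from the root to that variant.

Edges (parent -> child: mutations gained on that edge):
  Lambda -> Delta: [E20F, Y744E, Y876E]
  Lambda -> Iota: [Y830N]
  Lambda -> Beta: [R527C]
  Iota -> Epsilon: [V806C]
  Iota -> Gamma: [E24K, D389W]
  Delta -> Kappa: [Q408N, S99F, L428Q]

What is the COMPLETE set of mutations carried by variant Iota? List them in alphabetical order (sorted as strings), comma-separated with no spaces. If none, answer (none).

Answer: Y830N

Derivation:
At Lambda: gained [] -> total []
At Iota: gained ['Y830N'] -> total ['Y830N']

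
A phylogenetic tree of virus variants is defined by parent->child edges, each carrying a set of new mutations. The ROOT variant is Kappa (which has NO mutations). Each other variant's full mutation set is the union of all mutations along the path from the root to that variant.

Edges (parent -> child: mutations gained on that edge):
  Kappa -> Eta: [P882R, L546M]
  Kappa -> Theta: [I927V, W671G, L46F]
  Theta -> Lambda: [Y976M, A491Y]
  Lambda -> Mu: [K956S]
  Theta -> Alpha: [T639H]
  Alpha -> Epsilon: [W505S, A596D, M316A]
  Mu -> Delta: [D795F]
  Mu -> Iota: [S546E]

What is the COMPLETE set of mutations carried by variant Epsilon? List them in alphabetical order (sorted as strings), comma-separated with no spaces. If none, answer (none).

At Kappa: gained [] -> total []
At Theta: gained ['I927V', 'W671G', 'L46F'] -> total ['I927V', 'L46F', 'W671G']
At Alpha: gained ['T639H'] -> total ['I927V', 'L46F', 'T639H', 'W671G']
At Epsilon: gained ['W505S', 'A596D', 'M316A'] -> total ['A596D', 'I927V', 'L46F', 'M316A', 'T639H', 'W505S', 'W671G']

Answer: A596D,I927V,L46F,M316A,T639H,W505S,W671G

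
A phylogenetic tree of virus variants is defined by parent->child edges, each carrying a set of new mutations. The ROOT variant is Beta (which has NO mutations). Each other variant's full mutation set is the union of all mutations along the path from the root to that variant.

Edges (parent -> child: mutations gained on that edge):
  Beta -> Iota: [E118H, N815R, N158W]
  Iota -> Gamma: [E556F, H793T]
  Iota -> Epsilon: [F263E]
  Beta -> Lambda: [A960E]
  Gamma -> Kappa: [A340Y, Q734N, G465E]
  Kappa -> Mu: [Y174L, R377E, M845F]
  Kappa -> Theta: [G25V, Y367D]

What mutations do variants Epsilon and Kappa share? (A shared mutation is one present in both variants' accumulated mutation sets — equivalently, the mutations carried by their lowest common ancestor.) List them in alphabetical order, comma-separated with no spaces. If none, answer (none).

Accumulating mutations along path to Epsilon:
  At Beta: gained [] -> total []
  At Iota: gained ['E118H', 'N815R', 'N158W'] -> total ['E118H', 'N158W', 'N815R']
  At Epsilon: gained ['F263E'] -> total ['E118H', 'F263E', 'N158W', 'N815R']
Mutations(Epsilon) = ['E118H', 'F263E', 'N158W', 'N815R']
Accumulating mutations along path to Kappa:
  At Beta: gained [] -> total []
  At Iota: gained ['E118H', 'N815R', 'N158W'] -> total ['E118H', 'N158W', 'N815R']
  At Gamma: gained ['E556F', 'H793T'] -> total ['E118H', 'E556F', 'H793T', 'N158W', 'N815R']
  At Kappa: gained ['A340Y', 'Q734N', 'G465E'] -> total ['A340Y', 'E118H', 'E556F', 'G465E', 'H793T', 'N158W', 'N815R', 'Q734N']
Mutations(Kappa) = ['A340Y', 'E118H', 'E556F', 'G465E', 'H793T', 'N158W', 'N815R', 'Q734N']
Intersection: ['E118H', 'F263E', 'N158W', 'N815R'] ∩ ['A340Y', 'E118H', 'E556F', 'G465E', 'H793T', 'N158W', 'N815R', 'Q734N'] = ['E118H', 'N158W', 'N815R']

Answer: E118H,N158W,N815R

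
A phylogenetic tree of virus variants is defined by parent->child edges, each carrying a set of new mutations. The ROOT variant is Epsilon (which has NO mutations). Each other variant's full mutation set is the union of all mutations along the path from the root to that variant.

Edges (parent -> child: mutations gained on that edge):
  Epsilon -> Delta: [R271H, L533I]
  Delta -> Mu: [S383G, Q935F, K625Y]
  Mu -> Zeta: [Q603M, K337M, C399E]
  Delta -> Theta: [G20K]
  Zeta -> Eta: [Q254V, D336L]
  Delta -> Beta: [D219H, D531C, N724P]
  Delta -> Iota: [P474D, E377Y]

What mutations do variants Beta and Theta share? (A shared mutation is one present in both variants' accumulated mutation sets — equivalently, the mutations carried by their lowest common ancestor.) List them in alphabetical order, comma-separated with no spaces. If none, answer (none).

Accumulating mutations along path to Beta:
  At Epsilon: gained [] -> total []
  At Delta: gained ['R271H', 'L533I'] -> total ['L533I', 'R271H']
  At Beta: gained ['D219H', 'D531C', 'N724P'] -> total ['D219H', 'D531C', 'L533I', 'N724P', 'R271H']
Mutations(Beta) = ['D219H', 'D531C', 'L533I', 'N724P', 'R271H']
Accumulating mutations along path to Theta:
  At Epsilon: gained [] -> total []
  At Delta: gained ['R271H', 'L533I'] -> total ['L533I', 'R271H']
  At Theta: gained ['G20K'] -> total ['G20K', 'L533I', 'R271H']
Mutations(Theta) = ['G20K', 'L533I', 'R271H']
Intersection: ['D219H', 'D531C', 'L533I', 'N724P', 'R271H'] ∩ ['G20K', 'L533I', 'R271H'] = ['L533I', 'R271H']

Answer: L533I,R271H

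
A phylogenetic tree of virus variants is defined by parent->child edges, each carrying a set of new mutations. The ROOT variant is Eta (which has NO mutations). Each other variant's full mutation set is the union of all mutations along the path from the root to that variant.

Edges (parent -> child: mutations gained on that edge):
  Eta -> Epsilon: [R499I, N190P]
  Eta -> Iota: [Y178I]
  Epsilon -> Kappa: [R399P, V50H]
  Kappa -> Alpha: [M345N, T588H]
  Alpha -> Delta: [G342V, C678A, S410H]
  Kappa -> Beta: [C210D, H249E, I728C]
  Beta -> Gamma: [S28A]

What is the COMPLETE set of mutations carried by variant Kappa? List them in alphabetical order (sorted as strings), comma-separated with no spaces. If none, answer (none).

Answer: N190P,R399P,R499I,V50H

Derivation:
At Eta: gained [] -> total []
At Epsilon: gained ['R499I', 'N190P'] -> total ['N190P', 'R499I']
At Kappa: gained ['R399P', 'V50H'] -> total ['N190P', 'R399P', 'R499I', 'V50H']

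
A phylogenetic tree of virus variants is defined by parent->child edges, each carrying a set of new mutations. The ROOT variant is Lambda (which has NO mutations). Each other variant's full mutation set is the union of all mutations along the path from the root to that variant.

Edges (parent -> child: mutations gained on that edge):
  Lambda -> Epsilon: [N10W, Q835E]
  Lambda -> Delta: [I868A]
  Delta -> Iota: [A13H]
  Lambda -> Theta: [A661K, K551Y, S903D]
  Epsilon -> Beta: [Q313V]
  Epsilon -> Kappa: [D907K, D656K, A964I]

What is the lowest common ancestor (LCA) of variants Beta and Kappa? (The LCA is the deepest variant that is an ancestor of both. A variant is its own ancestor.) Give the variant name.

Path from root to Beta: Lambda -> Epsilon -> Beta
  ancestors of Beta: {Lambda, Epsilon, Beta}
Path from root to Kappa: Lambda -> Epsilon -> Kappa
  ancestors of Kappa: {Lambda, Epsilon, Kappa}
Common ancestors: {Lambda, Epsilon}
Walk up from Kappa: Kappa (not in ancestors of Beta), Epsilon (in ancestors of Beta), Lambda (in ancestors of Beta)
Deepest common ancestor (LCA) = Epsilon

Answer: Epsilon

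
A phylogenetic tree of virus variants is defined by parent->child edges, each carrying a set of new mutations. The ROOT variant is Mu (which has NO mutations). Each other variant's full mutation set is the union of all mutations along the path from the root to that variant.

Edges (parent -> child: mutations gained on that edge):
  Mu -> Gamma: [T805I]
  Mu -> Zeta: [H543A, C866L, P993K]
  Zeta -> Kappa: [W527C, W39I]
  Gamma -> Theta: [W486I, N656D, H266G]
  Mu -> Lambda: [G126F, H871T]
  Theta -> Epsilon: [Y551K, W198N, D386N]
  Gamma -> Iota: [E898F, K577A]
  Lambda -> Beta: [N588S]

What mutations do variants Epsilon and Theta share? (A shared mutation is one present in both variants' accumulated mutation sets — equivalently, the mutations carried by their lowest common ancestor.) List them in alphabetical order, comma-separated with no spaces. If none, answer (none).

Answer: H266G,N656D,T805I,W486I

Derivation:
Accumulating mutations along path to Epsilon:
  At Mu: gained [] -> total []
  At Gamma: gained ['T805I'] -> total ['T805I']
  At Theta: gained ['W486I', 'N656D', 'H266G'] -> total ['H266G', 'N656D', 'T805I', 'W486I']
  At Epsilon: gained ['Y551K', 'W198N', 'D386N'] -> total ['D386N', 'H266G', 'N656D', 'T805I', 'W198N', 'W486I', 'Y551K']
Mutations(Epsilon) = ['D386N', 'H266G', 'N656D', 'T805I', 'W198N', 'W486I', 'Y551K']
Accumulating mutations along path to Theta:
  At Mu: gained [] -> total []
  At Gamma: gained ['T805I'] -> total ['T805I']
  At Theta: gained ['W486I', 'N656D', 'H266G'] -> total ['H266G', 'N656D', 'T805I', 'W486I']
Mutations(Theta) = ['H266G', 'N656D', 'T805I', 'W486I']
Intersection: ['D386N', 'H266G', 'N656D', 'T805I', 'W198N', 'W486I', 'Y551K'] ∩ ['H266G', 'N656D', 'T805I', 'W486I'] = ['H266G', 'N656D', 'T805I', 'W486I']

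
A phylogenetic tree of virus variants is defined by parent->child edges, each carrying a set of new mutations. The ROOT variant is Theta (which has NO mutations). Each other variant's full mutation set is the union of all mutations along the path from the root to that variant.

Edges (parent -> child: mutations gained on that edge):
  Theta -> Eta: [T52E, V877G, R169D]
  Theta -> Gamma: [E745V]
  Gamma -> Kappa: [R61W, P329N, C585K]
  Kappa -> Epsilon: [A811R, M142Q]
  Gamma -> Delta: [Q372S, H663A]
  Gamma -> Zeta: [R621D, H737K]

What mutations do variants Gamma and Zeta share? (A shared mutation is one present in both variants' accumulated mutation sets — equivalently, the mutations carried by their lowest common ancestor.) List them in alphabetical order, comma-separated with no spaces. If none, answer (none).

Accumulating mutations along path to Gamma:
  At Theta: gained [] -> total []
  At Gamma: gained ['E745V'] -> total ['E745V']
Mutations(Gamma) = ['E745V']
Accumulating mutations along path to Zeta:
  At Theta: gained [] -> total []
  At Gamma: gained ['E745V'] -> total ['E745V']
  At Zeta: gained ['R621D', 'H737K'] -> total ['E745V', 'H737K', 'R621D']
Mutations(Zeta) = ['E745V', 'H737K', 'R621D']
Intersection: ['E745V'] ∩ ['E745V', 'H737K', 'R621D'] = ['E745V']

Answer: E745V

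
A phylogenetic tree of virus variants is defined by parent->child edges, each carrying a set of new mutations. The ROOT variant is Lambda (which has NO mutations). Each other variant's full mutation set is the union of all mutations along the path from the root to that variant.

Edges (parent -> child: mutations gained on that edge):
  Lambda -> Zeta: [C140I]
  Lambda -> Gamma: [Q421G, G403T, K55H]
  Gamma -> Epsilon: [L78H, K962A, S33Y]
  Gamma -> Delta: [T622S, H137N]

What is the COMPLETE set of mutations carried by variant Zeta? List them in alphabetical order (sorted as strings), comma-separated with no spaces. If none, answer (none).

Answer: C140I

Derivation:
At Lambda: gained [] -> total []
At Zeta: gained ['C140I'] -> total ['C140I']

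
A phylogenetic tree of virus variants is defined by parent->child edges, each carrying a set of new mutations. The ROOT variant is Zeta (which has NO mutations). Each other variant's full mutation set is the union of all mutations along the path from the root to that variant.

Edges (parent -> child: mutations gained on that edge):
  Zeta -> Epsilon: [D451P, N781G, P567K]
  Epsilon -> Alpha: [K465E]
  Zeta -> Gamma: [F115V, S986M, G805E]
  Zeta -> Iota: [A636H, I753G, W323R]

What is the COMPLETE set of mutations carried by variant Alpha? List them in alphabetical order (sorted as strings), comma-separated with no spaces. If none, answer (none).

At Zeta: gained [] -> total []
At Epsilon: gained ['D451P', 'N781G', 'P567K'] -> total ['D451P', 'N781G', 'P567K']
At Alpha: gained ['K465E'] -> total ['D451P', 'K465E', 'N781G', 'P567K']

Answer: D451P,K465E,N781G,P567K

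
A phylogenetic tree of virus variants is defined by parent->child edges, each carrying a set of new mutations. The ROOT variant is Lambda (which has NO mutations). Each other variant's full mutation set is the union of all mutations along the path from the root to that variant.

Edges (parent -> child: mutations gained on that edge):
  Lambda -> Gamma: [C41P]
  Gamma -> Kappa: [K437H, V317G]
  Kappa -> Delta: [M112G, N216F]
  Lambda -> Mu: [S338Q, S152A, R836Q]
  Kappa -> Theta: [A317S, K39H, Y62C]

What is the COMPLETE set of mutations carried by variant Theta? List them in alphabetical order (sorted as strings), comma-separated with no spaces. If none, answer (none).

At Lambda: gained [] -> total []
At Gamma: gained ['C41P'] -> total ['C41P']
At Kappa: gained ['K437H', 'V317G'] -> total ['C41P', 'K437H', 'V317G']
At Theta: gained ['A317S', 'K39H', 'Y62C'] -> total ['A317S', 'C41P', 'K39H', 'K437H', 'V317G', 'Y62C']

Answer: A317S,C41P,K39H,K437H,V317G,Y62C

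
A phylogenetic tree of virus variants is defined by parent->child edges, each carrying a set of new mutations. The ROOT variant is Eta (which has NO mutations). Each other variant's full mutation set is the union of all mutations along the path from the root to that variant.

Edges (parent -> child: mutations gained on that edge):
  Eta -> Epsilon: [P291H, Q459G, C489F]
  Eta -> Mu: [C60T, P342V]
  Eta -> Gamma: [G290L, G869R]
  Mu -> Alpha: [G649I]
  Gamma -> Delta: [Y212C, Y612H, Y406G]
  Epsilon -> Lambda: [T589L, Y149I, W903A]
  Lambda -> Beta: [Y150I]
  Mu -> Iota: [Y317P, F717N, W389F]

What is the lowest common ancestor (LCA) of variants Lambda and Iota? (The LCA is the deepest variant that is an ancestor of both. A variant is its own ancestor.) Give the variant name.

Answer: Eta

Derivation:
Path from root to Lambda: Eta -> Epsilon -> Lambda
  ancestors of Lambda: {Eta, Epsilon, Lambda}
Path from root to Iota: Eta -> Mu -> Iota
  ancestors of Iota: {Eta, Mu, Iota}
Common ancestors: {Eta}
Walk up from Iota: Iota (not in ancestors of Lambda), Mu (not in ancestors of Lambda), Eta (in ancestors of Lambda)
Deepest common ancestor (LCA) = Eta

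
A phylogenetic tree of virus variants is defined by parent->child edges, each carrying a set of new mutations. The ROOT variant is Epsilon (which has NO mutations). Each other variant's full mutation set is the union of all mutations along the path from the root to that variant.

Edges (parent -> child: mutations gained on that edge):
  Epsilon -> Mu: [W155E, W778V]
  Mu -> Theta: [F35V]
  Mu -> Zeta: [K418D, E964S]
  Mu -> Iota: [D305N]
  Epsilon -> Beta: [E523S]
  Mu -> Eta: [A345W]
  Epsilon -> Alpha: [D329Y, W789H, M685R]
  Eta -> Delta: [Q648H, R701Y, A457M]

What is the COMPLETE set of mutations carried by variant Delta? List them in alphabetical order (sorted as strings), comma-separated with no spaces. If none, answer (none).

Answer: A345W,A457M,Q648H,R701Y,W155E,W778V

Derivation:
At Epsilon: gained [] -> total []
At Mu: gained ['W155E', 'W778V'] -> total ['W155E', 'W778V']
At Eta: gained ['A345W'] -> total ['A345W', 'W155E', 'W778V']
At Delta: gained ['Q648H', 'R701Y', 'A457M'] -> total ['A345W', 'A457M', 'Q648H', 'R701Y', 'W155E', 'W778V']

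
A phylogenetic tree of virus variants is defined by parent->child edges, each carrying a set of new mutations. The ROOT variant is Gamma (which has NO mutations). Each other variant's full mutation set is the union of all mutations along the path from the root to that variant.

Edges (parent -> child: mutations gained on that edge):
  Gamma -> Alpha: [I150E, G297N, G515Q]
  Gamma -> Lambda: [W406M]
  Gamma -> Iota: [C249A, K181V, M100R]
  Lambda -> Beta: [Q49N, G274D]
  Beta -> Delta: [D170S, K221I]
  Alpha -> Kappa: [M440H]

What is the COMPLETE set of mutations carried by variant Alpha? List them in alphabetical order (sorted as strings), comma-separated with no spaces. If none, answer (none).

Answer: G297N,G515Q,I150E

Derivation:
At Gamma: gained [] -> total []
At Alpha: gained ['I150E', 'G297N', 'G515Q'] -> total ['G297N', 'G515Q', 'I150E']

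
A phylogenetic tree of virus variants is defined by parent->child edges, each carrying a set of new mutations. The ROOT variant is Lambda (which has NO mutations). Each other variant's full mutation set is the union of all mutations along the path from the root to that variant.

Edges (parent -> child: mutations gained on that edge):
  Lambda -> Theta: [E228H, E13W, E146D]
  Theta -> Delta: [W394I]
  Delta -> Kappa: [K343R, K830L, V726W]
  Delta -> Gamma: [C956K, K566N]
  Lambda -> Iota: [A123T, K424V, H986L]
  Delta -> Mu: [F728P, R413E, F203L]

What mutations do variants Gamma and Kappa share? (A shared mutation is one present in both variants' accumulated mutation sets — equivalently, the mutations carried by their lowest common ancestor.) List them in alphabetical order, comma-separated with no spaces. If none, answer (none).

Answer: E13W,E146D,E228H,W394I

Derivation:
Accumulating mutations along path to Gamma:
  At Lambda: gained [] -> total []
  At Theta: gained ['E228H', 'E13W', 'E146D'] -> total ['E13W', 'E146D', 'E228H']
  At Delta: gained ['W394I'] -> total ['E13W', 'E146D', 'E228H', 'W394I']
  At Gamma: gained ['C956K', 'K566N'] -> total ['C956K', 'E13W', 'E146D', 'E228H', 'K566N', 'W394I']
Mutations(Gamma) = ['C956K', 'E13W', 'E146D', 'E228H', 'K566N', 'W394I']
Accumulating mutations along path to Kappa:
  At Lambda: gained [] -> total []
  At Theta: gained ['E228H', 'E13W', 'E146D'] -> total ['E13W', 'E146D', 'E228H']
  At Delta: gained ['W394I'] -> total ['E13W', 'E146D', 'E228H', 'W394I']
  At Kappa: gained ['K343R', 'K830L', 'V726W'] -> total ['E13W', 'E146D', 'E228H', 'K343R', 'K830L', 'V726W', 'W394I']
Mutations(Kappa) = ['E13W', 'E146D', 'E228H', 'K343R', 'K830L', 'V726W', 'W394I']
Intersection: ['C956K', 'E13W', 'E146D', 'E228H', 'K566N', 'W394I'] ∩ ['E13W', 'E146D', 'E228H', 'K343R', 'K830L', 'V726W', 'W394I'] = ['E13W', 'E146D', 'E228H', 'W394I']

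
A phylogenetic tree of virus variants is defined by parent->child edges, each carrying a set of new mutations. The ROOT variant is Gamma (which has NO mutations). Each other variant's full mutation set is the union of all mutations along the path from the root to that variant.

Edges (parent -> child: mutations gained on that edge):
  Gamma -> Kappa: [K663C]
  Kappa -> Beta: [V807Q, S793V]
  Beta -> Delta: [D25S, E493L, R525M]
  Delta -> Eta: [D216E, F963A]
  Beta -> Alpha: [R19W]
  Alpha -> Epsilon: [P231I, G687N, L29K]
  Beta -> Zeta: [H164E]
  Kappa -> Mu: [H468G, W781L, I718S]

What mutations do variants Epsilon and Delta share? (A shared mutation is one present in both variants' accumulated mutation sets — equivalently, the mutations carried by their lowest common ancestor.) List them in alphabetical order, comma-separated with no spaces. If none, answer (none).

Answer: K663C,S793V,V807Q

Derivation:
Accumulating mutations along path to Epsilon:
  At Gamma: gained [] -> total []
  At Kappa: gained ['K663C'] -> total ['K663C']
  At Beta: gained ['V807Q', 'S793V'] -> total ['K663C', 'S793V', 'V807Q']
  At Alpha: gained ['R19W'] -> total ['K663C', 'R19W', 'S793V', 'V807Q']
  At Epsilon: gained ['P231I', 'G687N', 'L29K'] -> total ['G687N', 'K663C', 'L29K', 'P231I', 'R19W', 'S793V', 'V807Q']
Mutations(Epsilon) = ['G687N', 'K663C', 'L29K', 'P231I', 'R19W', 'S793V', 'V807Q']
Accumulating mutations along path to Delta:
  At Gamma: gained [] -> total []
  At Kappa: gained ['K663C'] -> total ['K663C']
  At Beta: gained ['V807Q', 'S793V'] -> total ['K663C', 'S793V', 'V807Q']
  At Delta: gained ['D25S', 'E493L', 'R525M'] -> total ['D25S', 'E493L', 'K663C', 'R525M', 'S793V', 'V807Q']
Mutations(Delta) = ['D25S', 'E493L', 'K663C', 'R525M', 'S793V', 'V807Q']
Intersection: ['G687N', 'K663C', 'L29K', 'P231I', 'R19W', 'S793V', 'V807Q'] ∩ ['D25S', 'E493L', 'K663C', 'R525M', 'S793V', 'V807Q'] = ['K663C', 'S793V', 'V807Q']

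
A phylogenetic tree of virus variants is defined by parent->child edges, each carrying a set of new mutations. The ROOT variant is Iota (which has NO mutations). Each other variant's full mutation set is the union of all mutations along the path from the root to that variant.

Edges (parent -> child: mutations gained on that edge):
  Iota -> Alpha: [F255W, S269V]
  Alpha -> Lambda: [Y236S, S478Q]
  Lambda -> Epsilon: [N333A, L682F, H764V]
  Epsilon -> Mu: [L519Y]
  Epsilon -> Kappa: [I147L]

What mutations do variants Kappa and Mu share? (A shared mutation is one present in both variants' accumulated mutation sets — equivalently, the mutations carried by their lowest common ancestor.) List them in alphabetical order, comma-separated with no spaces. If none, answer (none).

Answer: F255W,H764V,L682F,N333A,S269V,S478Q,Y236S

Derivation:
Accumulating mutations along path to Kappa:
  At Iota: gained [] -> total []
  At Alpha: gained ['F255W', 'S269V'] -> total ['F255W', 'S269V']
  At Lambda: gained ['Y236S', 'S478Q'] -> total ['F255W', 'S269V', 'S478Q', 'Y236S']
  At Epsilon: gained ['N333A', 'L682F', 'H764V'] -> total ['F255W', 'H764V', 'L682F', 'N333A', 'S269V', 'S478Q', 'Y236S']
  At Kappa: gained ['I147L'] -> total ['F255W', 'H764V', 'I147L', 'L682F', 'N333A', 'S269V', 'S478Q', 'Y236S']
Mutations(Kappa) = ['F255W', 'H764V', 'I147L', 'L682F', 'N333A', 'S269V', 'S478Q', 'Y236S']
Accumulating mutations along path to Mu:
  At Iota: gained [] -> total []
  At Alpha: gained ['F255W', 'S269V'] -> total ['F255W', 'S269V']
  At Lambda: gained ['Y236S', 'S478Q'] -> total ['F255W', 'S269V', 'S478Q', 'Y236S']
  At Epsilon: gained ['N333A', 'L682F', 'H764V'] -> total ['F255W', 'H764V', 'L682F', 'N333A', 'S269V', 'S478Q', 'Y236S']
  At Mu: gained ['L519Y'] -> total ['F255W', 'H764V', 'L519Y', 'L682F', 'N333A', 'S269V', 'S478Q', 'Y236S']
Mutations(Mu) = ['F255W', 'H764V', 'L519Y', 'L682F', 'N333A', 'S269V', 'S478Q', 'Y236S']
Intersection: ['F255W', 'H764V', 'I147L', 'L682F', 'N333A', 'S269V', 'S478Q', 'Y236S'] ∩ ['F255W', 'H764V', 'L519Y', 'L682F', 'N333A', 'S269V', 'S478Q', 'Y236S'] = ['F255W', 'H764V', 'L682F', 'N333A', 'S269V', 'S478Q', 'Y236S']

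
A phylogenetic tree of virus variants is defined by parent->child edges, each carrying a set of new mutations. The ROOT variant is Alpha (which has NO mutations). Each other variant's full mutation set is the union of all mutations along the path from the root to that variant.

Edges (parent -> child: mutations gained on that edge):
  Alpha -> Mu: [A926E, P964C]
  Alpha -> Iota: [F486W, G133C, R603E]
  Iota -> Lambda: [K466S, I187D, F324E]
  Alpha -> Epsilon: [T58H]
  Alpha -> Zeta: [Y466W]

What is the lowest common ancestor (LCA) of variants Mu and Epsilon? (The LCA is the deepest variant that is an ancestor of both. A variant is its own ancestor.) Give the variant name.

Answer: Alpha

Derivation:
Path from root to Mu: Alpha -> Mu
  ancestors of Mu: {Alpha, Mu}
Path from root to Epsilon: Alpha -> Epsilon
  ancestors of Epsilon: {Alpha, Epsilon}
Common ancestors: {Alpha}
Walk up from Epsilon: Epsilon (not in ancestors of Mu), Alpha (in ancestors of Mu)
Deepest common ancestor (LCA) = Alpha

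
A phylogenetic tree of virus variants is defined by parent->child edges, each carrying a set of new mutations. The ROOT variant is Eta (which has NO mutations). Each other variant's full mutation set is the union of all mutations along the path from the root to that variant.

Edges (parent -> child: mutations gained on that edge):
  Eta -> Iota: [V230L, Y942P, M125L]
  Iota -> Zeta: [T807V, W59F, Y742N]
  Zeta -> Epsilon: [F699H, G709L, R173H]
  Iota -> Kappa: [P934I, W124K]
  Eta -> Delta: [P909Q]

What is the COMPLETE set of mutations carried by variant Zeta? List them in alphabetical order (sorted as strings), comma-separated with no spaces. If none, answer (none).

At Eta: gained [] -> total []
At Iota: gained ['V230L', 'Y942P', 'M125L'] -> total ['M125L', 'V230L', 'Y942P']
At Zeta: gained ['T807V', 'W59F', 'Y742N'] -> total ['M125L', 'T807V', 'V230L', 'W59F', 'Y742N', 'Y942P']

Answer: M125L,T807V,V230L,W59F,Y742N,Y942P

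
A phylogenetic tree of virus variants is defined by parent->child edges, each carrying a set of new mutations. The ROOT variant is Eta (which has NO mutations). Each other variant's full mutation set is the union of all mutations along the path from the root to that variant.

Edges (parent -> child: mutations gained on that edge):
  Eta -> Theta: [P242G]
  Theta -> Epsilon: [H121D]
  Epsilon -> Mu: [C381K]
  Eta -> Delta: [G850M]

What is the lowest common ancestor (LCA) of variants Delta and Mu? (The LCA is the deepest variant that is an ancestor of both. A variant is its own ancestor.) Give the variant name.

Answer: Eta

Derivation:
Path from root to Delta: Eta -> Delta
  ancestors of Delta: {Eta, Delta}
Path from root to Mu: Eta -> Theta -> Epsilon -> Mu
  ancestors of Mu: {Eta, Theta, Epsilon, Mu}
Common ancestors: {Eta}
Walk up from Mu: Mu (not in ancestors of Delta), Epsilon (not in ancestors of Delta), Theta (not in ancestors of Delta), Eta (in ancestors of Delta)
Deepest common ancestor (LCA) = Eta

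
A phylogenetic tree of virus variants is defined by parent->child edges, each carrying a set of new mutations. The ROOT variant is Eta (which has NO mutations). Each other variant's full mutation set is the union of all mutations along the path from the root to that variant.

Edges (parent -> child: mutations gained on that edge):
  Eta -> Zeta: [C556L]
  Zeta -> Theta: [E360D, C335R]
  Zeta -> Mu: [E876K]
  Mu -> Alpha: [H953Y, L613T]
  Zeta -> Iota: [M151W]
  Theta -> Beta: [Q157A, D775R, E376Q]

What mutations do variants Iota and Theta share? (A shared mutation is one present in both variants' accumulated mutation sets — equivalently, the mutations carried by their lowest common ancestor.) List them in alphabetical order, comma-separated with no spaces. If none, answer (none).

Answer: C556L

Derivation:
Accumulating mutations along path to Iota:
  At Eta: gained [] -> total []
  At Zeta: gained ['C556L'] -> total ['C556L']
  At Iota: gained ['M151W'] -> total ['C556L', 'M151W']
Mutations(Iota) = ['C556L', 'M151W']
Accumulating mutations along path to Theta:
  At Eta: gained [] -> total []
  At Zeta: gained ['C556L'] -> total ['C556L']
  At Theta: gained ['E360D', 'C335R'] -> total ['C335R', 'C556L', 'E360D']
Mutations(Theta) = ['C335R', 'C556L', 'E360D']
Intersection: ['C556L', 'M151W'] ∩ ['C335R', 'C556L', 'E360D'] = ['C556L']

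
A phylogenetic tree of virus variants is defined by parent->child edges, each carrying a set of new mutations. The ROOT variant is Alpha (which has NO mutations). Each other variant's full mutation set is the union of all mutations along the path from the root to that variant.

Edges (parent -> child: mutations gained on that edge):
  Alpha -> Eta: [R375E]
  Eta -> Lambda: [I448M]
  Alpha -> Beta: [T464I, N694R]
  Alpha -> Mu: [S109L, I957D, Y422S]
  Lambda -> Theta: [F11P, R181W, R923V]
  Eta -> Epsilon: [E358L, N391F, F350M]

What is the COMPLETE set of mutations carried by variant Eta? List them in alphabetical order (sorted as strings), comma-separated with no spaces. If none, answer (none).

Answer: R375E

Derivation:
At Alpha: gained [] -> total []
At Eta: gained ['R375E'] -> total ['R375E']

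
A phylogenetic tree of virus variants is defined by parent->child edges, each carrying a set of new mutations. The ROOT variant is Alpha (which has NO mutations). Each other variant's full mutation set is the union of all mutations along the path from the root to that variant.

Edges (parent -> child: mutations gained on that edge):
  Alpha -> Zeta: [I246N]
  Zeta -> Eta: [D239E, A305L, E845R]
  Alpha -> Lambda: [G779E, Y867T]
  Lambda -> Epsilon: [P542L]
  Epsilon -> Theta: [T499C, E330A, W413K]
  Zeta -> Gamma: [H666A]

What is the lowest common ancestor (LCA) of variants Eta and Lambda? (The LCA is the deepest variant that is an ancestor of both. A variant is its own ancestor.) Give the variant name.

Path from root to Eta: Alpha -> Zeta -> Eta
  ancestors of Eta: {Alpha, Zeta, Eta}
Path from root to Lambda: Alpha -> Lambda
  ancestors of Lambda: {Alpha, Lambda}
Common ancestors: {Alpha}
Walk up from Lambda: Lambda (not in ancestors of Eta), Alpha (in ancestors of Eta)
Deepest common ancestor (LCA) = Alpha

Answer: Alpha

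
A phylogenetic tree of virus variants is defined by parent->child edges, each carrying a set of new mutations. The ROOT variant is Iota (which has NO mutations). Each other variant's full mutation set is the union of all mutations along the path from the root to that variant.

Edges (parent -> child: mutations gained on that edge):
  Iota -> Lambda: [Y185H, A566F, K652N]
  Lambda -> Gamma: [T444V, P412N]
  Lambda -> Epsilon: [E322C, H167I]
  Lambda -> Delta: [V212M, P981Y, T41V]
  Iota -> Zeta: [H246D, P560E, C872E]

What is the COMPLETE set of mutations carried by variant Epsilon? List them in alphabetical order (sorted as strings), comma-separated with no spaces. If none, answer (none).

At Iota: gained [] -> total []
At Lambda: gained ['Y185H', 'A566F', 'K652N'] -> total ['A566F', 'K652N', 'Y185H']
At Epsilon: gained ['E322C', 'H167I'] -> total ['A566F', 'E322C', 'H167I', 'K652N', 'Y185H']

Answer: A566F,E322C,H167I,K652N,Y185H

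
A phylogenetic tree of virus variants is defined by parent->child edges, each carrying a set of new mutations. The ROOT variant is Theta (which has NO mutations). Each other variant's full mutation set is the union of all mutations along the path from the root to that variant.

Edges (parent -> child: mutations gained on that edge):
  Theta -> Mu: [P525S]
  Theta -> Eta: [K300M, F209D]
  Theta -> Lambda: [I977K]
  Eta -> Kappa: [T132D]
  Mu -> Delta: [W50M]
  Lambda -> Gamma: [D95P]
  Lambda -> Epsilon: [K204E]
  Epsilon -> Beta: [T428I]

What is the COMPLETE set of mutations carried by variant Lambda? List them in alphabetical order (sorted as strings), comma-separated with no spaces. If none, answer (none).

At Theta: gained [] -> total []
At Lambda: gained ['I977K'] -> total ['I977K']

Answer: I977K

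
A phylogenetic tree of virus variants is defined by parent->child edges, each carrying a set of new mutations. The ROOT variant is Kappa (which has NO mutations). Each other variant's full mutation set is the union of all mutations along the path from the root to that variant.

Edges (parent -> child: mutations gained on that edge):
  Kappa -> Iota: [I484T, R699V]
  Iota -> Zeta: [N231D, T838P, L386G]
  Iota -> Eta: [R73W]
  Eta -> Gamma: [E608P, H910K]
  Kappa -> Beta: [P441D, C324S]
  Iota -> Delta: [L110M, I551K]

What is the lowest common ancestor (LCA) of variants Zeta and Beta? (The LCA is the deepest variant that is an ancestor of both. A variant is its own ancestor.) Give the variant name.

Answer: Kappa

Derivation:
Path from root to Zeta: Kappa -> Iota -> Zeta
  ancestors of Zeta: {Kappa, Iota, Zeta}
Path from root to Beta: Kappa -> Beta
  ancestors of Beta: {Kappa, Beta}
Common ancestors: {Kappa}
Walk up from Beta: Beta (not in ancestors of Zeta), Kappa (in ancestors of Zeta)
Deepest common ancestor (LCA) = Kappa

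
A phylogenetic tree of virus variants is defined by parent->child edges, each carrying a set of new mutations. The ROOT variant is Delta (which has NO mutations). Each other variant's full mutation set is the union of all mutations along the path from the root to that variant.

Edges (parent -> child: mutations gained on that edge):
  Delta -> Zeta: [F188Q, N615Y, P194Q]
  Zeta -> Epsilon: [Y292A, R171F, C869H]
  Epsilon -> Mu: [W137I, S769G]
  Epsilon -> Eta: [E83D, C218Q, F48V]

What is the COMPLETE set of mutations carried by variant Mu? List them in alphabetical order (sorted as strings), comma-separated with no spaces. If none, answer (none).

At Delta: gained [] -> total []
At Zeta: gained ['F188Q', 'N615Y', 'P194Q'] -> total ['F188Q', 'N615Y', 'P194Q']
At Epsilon: gained ['Y292A', 'R171F', 'C869H'] -> total ['C869H', 'F188Q', 'N615Y', 'P194Q', 'R171F', 'Y292A']
At Mu: gained ['W137I', 'S769G'] -> total ['C869H', 'F188Q', 'N615Y', 'P194Q', 'R171F', 'S769G', 'W137I', 'Y292A']

Answer: C869H,F188Q,N615Y,P194Q,R171F,S769G,W137I,Y292A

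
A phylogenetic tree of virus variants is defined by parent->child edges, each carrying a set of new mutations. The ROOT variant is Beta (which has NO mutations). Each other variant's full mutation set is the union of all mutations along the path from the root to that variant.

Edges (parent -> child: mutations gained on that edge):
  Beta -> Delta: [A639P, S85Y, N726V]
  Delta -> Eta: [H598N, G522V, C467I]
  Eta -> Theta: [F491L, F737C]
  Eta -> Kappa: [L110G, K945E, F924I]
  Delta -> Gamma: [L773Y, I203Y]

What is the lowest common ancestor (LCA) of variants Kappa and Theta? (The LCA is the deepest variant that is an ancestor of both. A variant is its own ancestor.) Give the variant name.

Path from root to Kappa: Beta -> Delta -> Eta -> Kappa
  ancestors of Kappa: {Beta, Delta, Eta, Kappa}
Path from root to Theta: Beta -> Delta -> Eta -> Theta
  ancestors of Theta: {Beta, Delta, Eta, Theta}
Common ancestors: {Beta, Delta, Eta}
Walk up from Theta: Theta (not in ancestors of Kappa), Eta (in ancestors of Kappa), Delta (in ancestors of Kappa), Beta (in ancestors of Kappa)
Deepest common ancestor (LCA) = Eta

Answer: Eta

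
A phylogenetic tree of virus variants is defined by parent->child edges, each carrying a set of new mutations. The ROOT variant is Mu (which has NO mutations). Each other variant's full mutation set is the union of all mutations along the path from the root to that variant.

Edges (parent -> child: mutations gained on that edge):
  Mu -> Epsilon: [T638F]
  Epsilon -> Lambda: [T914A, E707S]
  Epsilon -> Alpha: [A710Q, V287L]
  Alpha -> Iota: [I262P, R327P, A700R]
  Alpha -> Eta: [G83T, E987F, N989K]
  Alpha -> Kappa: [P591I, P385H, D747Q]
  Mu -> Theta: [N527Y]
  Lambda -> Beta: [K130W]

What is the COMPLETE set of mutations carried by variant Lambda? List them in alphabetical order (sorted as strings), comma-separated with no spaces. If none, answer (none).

Answer: E707S,T638F,T914A

Derivation:
At Mu: gained [] -> total []
At Epsilon: gained ['T638F'] -> total ['T638F']
At Lambda: gained ['T914A', 'E707S'] -> total ['E707S', 'T638F', 'T914A']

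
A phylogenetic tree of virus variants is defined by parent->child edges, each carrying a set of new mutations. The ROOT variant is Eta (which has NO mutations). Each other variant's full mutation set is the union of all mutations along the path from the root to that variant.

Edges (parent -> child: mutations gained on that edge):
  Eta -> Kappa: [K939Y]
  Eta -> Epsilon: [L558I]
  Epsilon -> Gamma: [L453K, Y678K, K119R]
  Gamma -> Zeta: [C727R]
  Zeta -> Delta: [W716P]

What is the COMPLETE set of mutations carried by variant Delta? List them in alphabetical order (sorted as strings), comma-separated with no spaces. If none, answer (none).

Answer: C727R,K119R,L453K,L558I,W716P,Y678K

Derivation:
At Eta: gained [] -> total []
At Epsilon: gained ['L558I'] -> total ['L558I']
At Gamma: gained ['L453K', 'Y678K', 'K119R'] -> total ['K119R', 'L453K', 'L558I', 'Y678K']
At Zeta: gained ['C727R'] -> total ['C727R', 'K119R', 'L453K', 'L558I', 'Y678K']
At Delta: gained ['W716P'] -> total ['C727R', 'K119R', 'L453K', 'L558I', 'W716P', 'Y678K']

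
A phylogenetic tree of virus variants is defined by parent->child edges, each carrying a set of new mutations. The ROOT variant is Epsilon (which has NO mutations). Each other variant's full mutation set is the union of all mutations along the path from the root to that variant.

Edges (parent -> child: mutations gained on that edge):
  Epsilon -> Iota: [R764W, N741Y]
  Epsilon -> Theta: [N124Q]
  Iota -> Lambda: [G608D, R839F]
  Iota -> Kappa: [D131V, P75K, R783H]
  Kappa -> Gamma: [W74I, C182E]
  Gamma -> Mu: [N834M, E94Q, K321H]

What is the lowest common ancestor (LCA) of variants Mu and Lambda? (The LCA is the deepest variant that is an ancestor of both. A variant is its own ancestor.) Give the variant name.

Path from root to Mu: Epsilon -> Iota -> Kappa -> Gamma -> Mu
  ancestors of Mu: {Epsilon, Iota, Kappa, Gamma, Mu}
Path from root to Lambda: Epsilon -> Iota -> Lambda
  ancestors of Lambda: {Epsilon, Iota, Lambda}
Common ancestors: {Epsilon, Iota}
Walk up from Lambda: Lambda (not in ancestors of Mu), Iota (in ancestors of Mu), Epsilon (in ancestors of Mu)
Deepest common ancestor (LCA) = Iota

Answer: Iota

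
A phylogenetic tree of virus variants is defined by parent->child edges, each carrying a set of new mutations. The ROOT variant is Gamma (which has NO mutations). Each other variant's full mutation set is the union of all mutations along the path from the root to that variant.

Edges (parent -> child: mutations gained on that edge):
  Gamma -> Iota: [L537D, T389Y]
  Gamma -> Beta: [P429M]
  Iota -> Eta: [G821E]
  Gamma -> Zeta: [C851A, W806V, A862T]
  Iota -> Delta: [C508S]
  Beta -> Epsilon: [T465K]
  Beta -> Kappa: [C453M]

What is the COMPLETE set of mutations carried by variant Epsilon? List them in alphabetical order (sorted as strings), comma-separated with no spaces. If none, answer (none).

Answer: P429M,T465K

Derivation:
At Gamma: gained [] -> total []
At Beta: gained ['P429M'] -> total ['P429M']
At Epsilon: gained ['T465K'] -> total ['P429M', 'T465K']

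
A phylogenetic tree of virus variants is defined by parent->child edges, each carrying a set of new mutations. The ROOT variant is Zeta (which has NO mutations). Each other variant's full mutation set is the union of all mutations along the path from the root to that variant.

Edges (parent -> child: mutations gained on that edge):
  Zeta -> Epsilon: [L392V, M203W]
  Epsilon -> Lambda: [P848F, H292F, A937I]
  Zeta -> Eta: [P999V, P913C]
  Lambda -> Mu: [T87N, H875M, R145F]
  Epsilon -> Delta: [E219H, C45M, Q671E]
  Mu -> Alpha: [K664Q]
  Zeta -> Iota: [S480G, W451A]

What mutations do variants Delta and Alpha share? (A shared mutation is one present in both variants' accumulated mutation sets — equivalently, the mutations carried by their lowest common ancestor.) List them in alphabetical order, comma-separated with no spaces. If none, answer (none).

Accumulating mutations along path to Delta:
  At Zeta: gained [] -> total []
  At Epsilon: gained ['L392V', 'M203W'] -> total ['L392V', 'M203W']
  At Delta: gained ['E219H', 'C45M', 'Q671E'] -> total ['C45M', 'E219H', 'L392V', 'M203W', 'Q671E']
Mutations(Delta) = ['C45M', 'E219H', 'L392V', 'M203W', 'Q671E']
Accumulating mutations along path to Alpha:
  At Zeta: gained [] -> total []
  At Epsilon: gained ['L392V', 'M203W'] -> total ['L392V', 'M203W']
  At Lambda: gained ['P848F', 'H292F', 'A937I'] -> total ['A937I', 'H292F', 'L392V', 'M203W', 'P848F']
  At Mu: gained ['T87N', 'H875M', 'R145F'] -> total ['A937I', 'H292F', 'H875M', 'L392V', 'M203W', 'P848F', 'R145F', 'T87N']
  At Alpha: gained ['K664Q'] -> total ['A937I', 'H292F', 'H875M', 'K664Q', 'L392V', 'M203W', 'P848F', 'R145F', 'T87N']
Mutations(Alpha) = ['A937I', 'H292F', 'H875M', 'K664Q', 'L392V', 'M203W', 'P848F', 'R145F', 'T87N']
Intersection: ['C45M', 'E219H', 'L392V', 'M203W', 'Q671E'] ∩ ['A937I', 'H292F', 'H875M', 'K664Q', 'L392V', 'M203W', 'P848F', 'R145F', 'T87N'] = ['L392V', 'M203W']

Answer: L392V,M203W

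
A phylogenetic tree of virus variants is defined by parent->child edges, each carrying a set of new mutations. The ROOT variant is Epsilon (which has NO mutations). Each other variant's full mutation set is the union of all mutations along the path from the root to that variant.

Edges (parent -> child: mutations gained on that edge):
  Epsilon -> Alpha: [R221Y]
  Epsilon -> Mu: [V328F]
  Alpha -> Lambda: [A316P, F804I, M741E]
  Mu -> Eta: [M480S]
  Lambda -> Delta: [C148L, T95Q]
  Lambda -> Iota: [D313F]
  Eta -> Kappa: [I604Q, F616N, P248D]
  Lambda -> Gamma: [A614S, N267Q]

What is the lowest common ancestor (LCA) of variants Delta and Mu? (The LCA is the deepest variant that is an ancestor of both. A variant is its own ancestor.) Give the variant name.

Answer: Epsilon

Derivation:
Path from root to Delta: Epsilon -> Alpha -> Lambda -> Delta
  ancestors of Delta: {Epsilon, Alpha, Lambda, Delta}
Path from root to Mu: Epsilon -> Mu
  ancestors of Mu: {Epsilon, Mu}
Common ancestors: {Epsilon}
Walk up from Mu: Mu (not in ancestors of Delta), Epsilon (in ancestors of Delta)
Deepest common ancestor (LCA) = Epsilon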